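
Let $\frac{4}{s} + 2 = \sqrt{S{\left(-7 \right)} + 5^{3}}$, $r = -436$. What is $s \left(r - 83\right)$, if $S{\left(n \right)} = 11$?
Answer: $- \frac{346}{11} - \frac{346 \sqrt{34}}{11} \approx -214.86$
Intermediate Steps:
$s = \frac{4}{-2 + 2 \sqrt{34}}$ ($s = \frac{4}{-2 + \sqrt{11 + 5^{3}}} = \frac{4}{-2 + \sqrt{11 + 125}} = \frac{4}{-2 + \sqrt{136}} = \frac{4}{-2 + 2 \sqrt{34}} \approx 0.414$)
$s \left(r - 83\right) = \left(\frac{2}{33} + \frac{2 \sqrt{34}}{33}\right) \left(-436 - 83\right) = \left(\frac{2}{33} + \frac{2 \sqrt{34}}{33}\right) \left(-519\right) = - \frac{346}{11} - \frac{346 \sqrt{34}}{11}$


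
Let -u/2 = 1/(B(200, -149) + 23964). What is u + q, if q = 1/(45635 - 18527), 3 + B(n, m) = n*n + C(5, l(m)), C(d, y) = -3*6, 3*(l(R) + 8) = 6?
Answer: 9727/1733366844 ≈ 5.6116e-6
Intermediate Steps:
l(R) = -6 (l(R) = -8 + (1/3)*6 = -8 + 2 = -6)
C(d, y) = -18
B(n, m) = -21 + n**2 (B(n, m) = -3 + (n*n - 18) = -3 + (n**2 - 18) = -3 + (-18 + n**2) = -21 + n**2)
u = -2/63943 (u = -2/((-21 + 200**2) + 23964) = -2/((-21 + 40000) + 23964) = -2/(39979 + 23964) = -2/63943 ≈ -3.1278e-5)
q = 1/27108 ≈ 3.6889e-5
u + q = -2/63943 + 1/27108 = 9727/1733366844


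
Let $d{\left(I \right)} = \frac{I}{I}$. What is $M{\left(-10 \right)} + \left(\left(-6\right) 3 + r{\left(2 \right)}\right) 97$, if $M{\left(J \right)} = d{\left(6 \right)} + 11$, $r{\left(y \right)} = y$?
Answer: $-1540$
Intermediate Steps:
$d{\left(I \right)} = 1$
$M{\left(J \right)} = 12$ ($M{\left(J \right)} = 1 + 11 = 12$)
$M{\left(-10 \right)} + \left(\left(-6\right) 3 + r{\left(2 \right)}\right) 97 = 12 + \left(\left(-6\right) 3 + 2\right) 97 = 12 + \left(-18 + 2\right) 97 = 12 - 1552 = -1540$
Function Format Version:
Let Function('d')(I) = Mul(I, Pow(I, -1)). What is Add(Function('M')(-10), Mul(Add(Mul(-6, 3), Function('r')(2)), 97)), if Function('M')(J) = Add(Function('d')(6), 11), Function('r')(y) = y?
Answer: -1540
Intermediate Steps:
Function('d')(I) = 1
Function('M')(J) = 12 (Function('M')(J) = Add(1, 11) = 12)
Add(Function('M')(-10), Mul(Add(Mul(-6, 3), Function('r')(2)), 97)) = Add(12, Mul(Add(Mul(-6, 3), 2), 97)) = Add(12, Mul(Add(-18, 2), 97)) = Add(12, Mul(-16, 97)) = Add(12, -1552) = -1540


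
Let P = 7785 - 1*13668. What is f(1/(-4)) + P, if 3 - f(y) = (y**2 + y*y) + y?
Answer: -47039/8 ≈ -5879.9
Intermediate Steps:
P = -5883 (P = 7785 - 13668 = -5883)
f(y) = 3 - y - 2*y**2 (f(y) = 3 - ((y**2 + y*y) + y) = 3 - ((y**2 + y**2) + y) = 3 - (2*y**2 + y) = 3 - (y + 2*y**2) = 3 + (-y - 2*y**2) = 3 - y - 2*y**2)
f(1/(-4)) + P = (3 - 1/(-4) - 2*(1/(-4))**2) - 5883 = (3 - 1*(-1/4) - 2*(-1/4)**2) - 5883 = (3 + 1/4 - 2*1/16) - 5883 = (3 + 1/4 - 1/8) - 5883 = 25/8 - 5883 = -47039/8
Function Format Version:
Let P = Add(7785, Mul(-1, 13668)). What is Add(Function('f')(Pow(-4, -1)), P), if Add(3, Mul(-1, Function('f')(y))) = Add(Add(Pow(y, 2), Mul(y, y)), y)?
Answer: Rational(-47039, 8) ≈ -5879.9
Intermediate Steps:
P = -5883 (P = Add(7785, -13668) = -5883)
Function('f')(y) = Add(3, Mul(-1, y), Mul(-2, Pow(y, 2))) (Function('f')(y) = Add(3, Mul(-1, Add(Add(Pow(y, 2), Mul(y, y)), y))) = Add(3, Mul(-1, Add(Add(Pow(y, 2), Pow(y, 2)), y))) = Add(3, Mul(-1, Add(Mul(2, Pow(y, 2)), y))) = Add(3, Mul(-1, Add(y, Mul(2, Pow(y, 2))))) = Add(3, Add(Mul(-1, y), Mul(-2, Pow(y, 2)))) = Add(3, Mul(-1, y), Mul(-2, Pow(y, 2))))
Add(Function('f')(Pow(-4, -1)), P) = Add(Add(3, Mul(-1, Pow(-4, -1)), Mul(-2, Pow(Pow(-4, -1), 2))), -5883) = Add(Add(3, Mul(-1, Rational(-1, 4)), Mul(-2, Pow(Rational(-1, 4), 2))), -5883) = Add(Add(3, Rational(1, 4), Mul(-2, Rational(1, 16))), -5883) = Add(Add(3, Rational(1, 4), Rational(-1, 8)), -5883) = Add(Rational(25, 8), -5883) = Rational(-47039, 8)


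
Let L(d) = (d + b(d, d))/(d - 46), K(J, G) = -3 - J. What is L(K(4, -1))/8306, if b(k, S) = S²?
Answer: -21/220109 ≈ -9.5407e-5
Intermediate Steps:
L(d) = (d + d²)/(-46 + d) (L(d) = (d + d²)/(d - 46) = (d + d²)/(-46 + d))
L(K(4, -1))/8306 = ((-3 - 1*4)*(1 + (-3 - 1*4))/(-46 + (-3 - 1*4)))/8306 = ((-3 - 4)*(1 + (-3 - 4))/(-46 + (-3 - 4)))*(1/8306) = -7*(1 - 7)/(-46 - 7)*(1/8306) = -7*(-6)/(-53)*(1/8306) = -7*(-1/53)*(-6)*(1/8306) = -42/53*1/8306 = -21/220109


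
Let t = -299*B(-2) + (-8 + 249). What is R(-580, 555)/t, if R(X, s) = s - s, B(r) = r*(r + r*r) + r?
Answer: 0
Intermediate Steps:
B(r) = r + r*(r + r²) (B(r) = r*(r + r²) + r = r + r*(r + r²))
R(X, s) = 0
t = 2035 (t = -(-598)*(1 - 2 + (-2)²) + (-8 + 249) = -(-598)*(1 - 2 + 4) + 241 = -(-598)*3 + 241 = -299*(-6) + 241 = 1794 + 241 = 2035)
R(-580, 555)/t = 0/2035 = 0*(1/2035) = 0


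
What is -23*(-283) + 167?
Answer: 6676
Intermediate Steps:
-23*(-283) + 167 = 6509 + 167 = 6676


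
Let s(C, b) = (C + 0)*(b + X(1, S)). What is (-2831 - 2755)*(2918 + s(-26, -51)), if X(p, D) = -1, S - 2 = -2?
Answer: -23852220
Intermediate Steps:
S = 0 (S = 2 - 2 = 0)
s(C, b) = C*(-1 + b) (s(C, b) = (C + 0)*(b - 1) = C*(-1 + b))
(-2831 - 2755)*(2918 + s(-26, -51)) = (-2831 - 2755)*(2918 - 26*(-1 - 51)) = -5586*(2918 - 26*(-52)) = -5586*(2918 + 1352) = -5586*4270 = -23852220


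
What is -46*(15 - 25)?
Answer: 460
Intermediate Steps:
-46*(15 - 25) = -46*(-10) = 460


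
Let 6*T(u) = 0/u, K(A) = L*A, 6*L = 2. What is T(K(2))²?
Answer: 0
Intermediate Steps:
L = ⅓ (L = (⅙)*2 = ⅓ ≈ 0.33333)
K(A) = A/3
T(u) = 0 (T(u) = (0/u)/6 = (⅙)*0 = 0)
T(K(2))² = 0² = 0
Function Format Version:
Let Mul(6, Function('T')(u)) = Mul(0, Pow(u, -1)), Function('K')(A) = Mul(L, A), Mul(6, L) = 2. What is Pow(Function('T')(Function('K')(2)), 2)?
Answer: 0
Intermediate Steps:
L = Rational(1, 3) (L = Mul(Rational(1, 6), 2) = Rational(1, 3) ≈ 0.33333)
Function('K')(A) = Mul(Rational(1, 3), A)
Function('T')(u) = 0 (Function('T')(u) = Mul(Rational(1, 6), Mul(0, Pow(u, -1))) = Mul(Rational(1, 6), 0) = 0)
Pow(Function('T')(Function('K')(2)), 2) = Pow(0, 2) = 0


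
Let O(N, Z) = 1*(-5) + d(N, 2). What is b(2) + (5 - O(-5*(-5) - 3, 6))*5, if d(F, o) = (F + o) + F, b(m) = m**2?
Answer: -176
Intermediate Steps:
d(F, o) = o + 2*F
O(N, Z) = -3 + 2*N (O(N, Z) = 1*(-5) + (2 + 2*N) = -5 + (2 + 2*N) = -3 + 2*N)
b(2) + (5 - O(-5*(-5) - 3, 6))*5 = 2**2 + (5 - (-3 + 2*(-5*(-5) - 3)))*5 = 4 + (5 - (-3 + 2*(25 - 3)))*5 = 4 + (5 - (-3 + 2*22))*5 = 4 + (5 - (-3 + 44))*5 = 4 + (5 - 1*41)*5 = 4 + (5 - 41)*5 = 4 - 36*5 = 4 - 180 = -176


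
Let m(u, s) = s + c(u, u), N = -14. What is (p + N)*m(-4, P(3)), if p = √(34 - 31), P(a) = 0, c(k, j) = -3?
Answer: 42 - 3*√3 ≈ 36.804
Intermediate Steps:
p = √3 ≈ 1.7320
m(u, s) = -3 + s (m(u, s) = s - 3 = -3 + s)
(p + N)*m(-4, P(3)) = (√3 - 14)*(-3 + 0) = (-14 + √3)*(-3) = 42 - 3*√3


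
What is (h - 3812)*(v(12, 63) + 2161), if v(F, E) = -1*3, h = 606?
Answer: -6918548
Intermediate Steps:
v(F, E) = -3
(h - 3812)*(v(12, 63) + 2161) = (606 - 3812)*(-3 + 2161) = -3206*2158 = -6918548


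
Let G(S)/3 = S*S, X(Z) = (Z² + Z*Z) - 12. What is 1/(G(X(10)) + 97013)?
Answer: 1/203045 ≈ 4.9250e-6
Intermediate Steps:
X(Z) = -12 + 2*Z² (X(Z) = (Z² + Z²) - 12 = 2*Z² - 12 = -12 + 2*Z²)
G(S) = 3*S² (G(S) = 3*(S*S) = 3*S²)
1/(G(X(10)) + 97013) = 1/(3*(-12 + 2*10²)² + 97013) = 1/(3*(-12 + 2*100)² + 97013) = 1/(3*(-12 + 200)² + 97013) = 1/(3*188² + 97013) = 1/(3*35344 + 97013) = 1/(106032 + 97013) = 1/203045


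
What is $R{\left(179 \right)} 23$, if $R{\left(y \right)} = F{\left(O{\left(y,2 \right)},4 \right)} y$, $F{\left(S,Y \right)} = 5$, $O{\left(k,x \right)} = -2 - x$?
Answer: $20585$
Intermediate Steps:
$R{\left(y \right)} = 5 y$
$R{\left(179 \right)} 23 = 5 \cdot 179 \cdot 23 = 895 \cdot 23 = 20585$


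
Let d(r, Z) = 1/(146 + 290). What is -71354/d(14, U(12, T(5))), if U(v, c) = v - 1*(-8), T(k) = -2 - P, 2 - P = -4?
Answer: -31110344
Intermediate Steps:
P = 6 (P = 2 - 1*(-4) = 2 + 4 = 6)
T(k) = -8 (T(k) = -2 - 1*6 = -2 - 6 = -8)
U(v, c) = 8 + v (U(v, c) = v + 8 = 8 + v)
d(r, Z) = 1/436
-71354/d(14, U(12, T(5))) = -71354/1/436 = -71354*436 = -31110344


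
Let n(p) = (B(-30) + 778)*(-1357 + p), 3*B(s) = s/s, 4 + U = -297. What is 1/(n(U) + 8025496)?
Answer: 3/20205058 ≈ 1.4848e-7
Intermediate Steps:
U = -301 (U = -4 - 297 = -301)
B(s) = 1/3 (B(s) = (s/s)/3 = (1/3)*1 = 1/3)
n(p) = -3168595/3 + 2335*p/3 (n(p) = (1/3 + 778)*(-1357 + p) = 2335*(-1357 + p)/3 = -3168595/3 + 2335*p/3)
1/(n(U) + 8025496) = 1/((-3168595/3 + (2335/3)*(-301)) + 8025496) = 1/((-3168595/3 - 702835/3) + 8025496) = 1/(-3871430/3 + 8025496) = 1/(20205058/3) = 3/20205058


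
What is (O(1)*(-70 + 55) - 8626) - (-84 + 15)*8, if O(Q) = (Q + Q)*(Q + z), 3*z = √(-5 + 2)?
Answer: -8104 - 10*I*√3 ≈ -8104.0 - 17.32*I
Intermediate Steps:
z = I*√3/3 (z = √(-5 + 2)/3 = √(-3)/3 = (I*√3)/3 = I*√3/3 ≈ 0.57735*I)
O(Q) = 2*Q*(Q + I*√3/3) (O(Q) = (Q + Q)*(Q + I*√3/3) = (2*Q)*(Q + I*√3/3) = 2*Q*(Q + I*√3/3))
(O(1)*(-70 + 55) - 8626) - (-84 + 15)*8 = (((⅔)*1*(3*1 + I*√3))*(-70 + 55) - 8626) - (-84 + 15)*8 = (((⅔)*1*(3 + I*√3))*(-15) - 8626) - (-69)*8 = ((2 + 2*I*√3/3)*(-15) - 8626) - 1*(-552) = ((-30 - 10*I*√3) - 8626) + 552 = (-8656 - 10*I*√3) + 552 = -8104 - 10*I*√3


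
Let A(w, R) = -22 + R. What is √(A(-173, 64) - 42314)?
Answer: 4*I*√2642 ≈ 205.6*I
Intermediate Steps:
√(A(-173, 64) - 42314) = √((-22 + 64) - 42314) = √(42 - 42314) = √(-42272) = 4*I*√2642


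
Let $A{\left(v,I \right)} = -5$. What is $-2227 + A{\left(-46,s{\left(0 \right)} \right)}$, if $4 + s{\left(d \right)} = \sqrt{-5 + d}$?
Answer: $-2232$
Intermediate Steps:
$s{\left(d \right)} = -4 + \sqrt{-5 + d}$
$-2227 + A{\left(-46,s{\left(0 \right)} \right)} = -2227 - 5 = -2232$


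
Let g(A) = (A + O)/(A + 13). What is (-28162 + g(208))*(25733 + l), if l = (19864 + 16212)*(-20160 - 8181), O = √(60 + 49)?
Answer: 489463733761054/17 - 1022404183*√109/221 ≈ 2.8792e+13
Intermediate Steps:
O = √109 ≈ 10.440
l = -1022429916 (l = 36076*(-28341) = -1022429916)
g(A) = (A + √109)/(13 + A) (g(A) = (A + √109)/(A + 13) = (A + √109)/(13 + A))
(-28162 + g(208))*(25733 + l) = (-28162 + (208 + √109)/(13 + 208))*(25733 - 1022429916) = (-28162 + (208 + √109)/221)*(-1022404183) = (-28162 + (16/17 + √109/221))*(-1022404183) = (-478738/17 + √109/221)*(-1022404183) = 489463733761054/17 - 1022404183*√109/221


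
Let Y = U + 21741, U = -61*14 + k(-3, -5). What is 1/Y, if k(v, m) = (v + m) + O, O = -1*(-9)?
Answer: 1/20888 ≈ 4.7874e-5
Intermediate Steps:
O = 9
k(v, m) = 9 + m + v (k(v, m) = (v + m) + 9 = (m + v) + 9 = 9 + m + v)
U = -853 (U = -61*14 + (9 - 5 - 3) = -854 + 1 = -853)
Y = 20888 (Y = -853 + 21741 = 20888)
1/Y = 1/20888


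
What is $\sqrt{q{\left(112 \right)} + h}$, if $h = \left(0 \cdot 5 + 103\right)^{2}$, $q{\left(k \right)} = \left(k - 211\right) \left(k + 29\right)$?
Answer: $5 i \sqrt{134} \approx 57.879 i$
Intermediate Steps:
$q{\left(k \right)} = \left(-211 + k\right) \left(29 + k\right)$
$h = 10609$ ($h = \left(0 + 103\right)^{2} = 103^{2} = 10609$)
$\sqrt{q{\left(112 \right)} + h} = \sqrt{\left(-6119 + 112^{2} - 20384\right) + 10609} = \sqrt{\left(-6119 + 12544 - 20384\right) + 10609} = \sqrt{-13959 + 10609} = \sqrt{-3350} = 5 i \sqrt{134}$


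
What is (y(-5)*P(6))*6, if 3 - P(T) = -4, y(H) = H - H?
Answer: 0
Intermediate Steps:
y(H) = 0
P(T) = 7 (P(T) = 3 - 1*(-4) = 3 + 4 = 7)
(y(-5)*P(6))*6 = (0*7)*6 = 0*6 = 0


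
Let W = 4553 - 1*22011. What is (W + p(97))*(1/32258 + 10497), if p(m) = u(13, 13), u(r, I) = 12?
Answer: -2953714456121/16129 ≈ -1.8313e+8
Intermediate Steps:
p(m) = 12
W = -17458 (W = 4553 - 22011 = -17458)
(W + p(97))*(1/32258 + 10497) = (-17458 + 12)*(1/32258 + 10497) = -17446*(1/32258 + 10497) = -17446*338612227/32258 = -2953714456121/16129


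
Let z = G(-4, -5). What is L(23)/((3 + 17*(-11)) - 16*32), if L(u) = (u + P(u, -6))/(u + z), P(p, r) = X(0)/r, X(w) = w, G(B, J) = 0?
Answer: -1/696 ≈ -0.0014368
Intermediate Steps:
z = 0
P(p, r) = 0 (P(p, r) = 0/r = 0)
L(u) = 1 (L(u) = (u + 0)/(u + 0) = u/u = 1)
L(23)/((3 + 17*(-11)) - 16*32) = 1/((3 + 17*(-11)) - 16*32) = 1/((3 - 187) - 1*512) = 1/(-184 - 512) = 1/(-696) = 1*(-1/696) = -1/696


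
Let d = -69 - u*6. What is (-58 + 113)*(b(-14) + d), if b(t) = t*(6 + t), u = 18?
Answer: -3575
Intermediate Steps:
d = -177 (d = -69 - 18*6 = -69 - 1*108 = -69 - 108 = -177)
(-58 + 113)*(b(-14) + d) = (-58 + 113)*(-14*(6 - 14) - 177) = 55*(-14*(-8) - 177) = 55*(112 - 177) = 55*(-65) = -3575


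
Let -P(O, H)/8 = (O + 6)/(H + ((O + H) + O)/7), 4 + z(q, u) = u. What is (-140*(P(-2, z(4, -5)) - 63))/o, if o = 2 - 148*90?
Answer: -79870/126521 ≈ -0.63128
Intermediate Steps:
z(q, u) = -4 + u
P(O, H) = -8*(6 + O)/(2*O/7 + 8*H/7) (P(O, H) = -8*(O + 6)/(H + ((O + H) + O)/7) = -8*(6 + O)/(H + ((H + O) + O)*(⅐)) = -8*(6 + O)/(H + (H + 2*O)*(⅐)) = -8*(6 + O)/(H + (H/7 + 2*O/7)) = -8*(6 + O)/(2*O/7 + 8*H/7))
o = -13318 (o = 2 - 13320 = -13318)
(-140*(P(-2, z(4, -5)) - 63))/o = -140*(28*(-6 - 1*(-2))/(-2 + 4*(-4 - 5)) - 63)/(-13318) = -140*(28*(-6 + 2)/(-2 + 4*(-9)) - 63)*(-1/13318) = -140*(28*(-4)/(-2 - 36) - 63)*(-1/13318) = -140*(28*(-4)/(-38) - 63)*(-1/13318) = -140*(28*(-1/38)*(-4) - 63)*(-1/13318) = -140*(56/19 - 63)*(-1/13318) = -140*(-1141/19)*(-1/13318) = (159740/19)*(-1/13318) = -79870/126521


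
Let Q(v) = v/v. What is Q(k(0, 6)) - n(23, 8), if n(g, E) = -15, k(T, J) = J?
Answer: 16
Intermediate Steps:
Q(v) = 1
Q(k(0, 6)) - n(23, 8) = 1 - 1*(-15) = 1 + 15 = 16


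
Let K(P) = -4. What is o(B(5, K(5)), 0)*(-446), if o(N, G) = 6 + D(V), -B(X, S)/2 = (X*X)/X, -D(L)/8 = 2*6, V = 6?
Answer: 40140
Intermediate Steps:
D(L) = -96 (D(L) = -16*6 = -8*12 = -96)
B(X, S) = -2*X (B(X, S) = -2*X*X/X = -2*X²/X = -2*X)
o(N, G) = -90 (o(N, G) = 6 - 96 = -90)
o(B(5, K(5)), 0)*(-446) = -90*(-446) = 40140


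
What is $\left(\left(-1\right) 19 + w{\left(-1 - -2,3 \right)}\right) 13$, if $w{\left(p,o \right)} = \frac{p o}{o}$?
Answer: $-234$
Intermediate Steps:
$w{\left(p,o \right)} = p$ ($w{\left(p,o \right)} = \frac{o p}{o} = p$)
$\left(\left(-1\right) 19 + w{\left(-1 - -2,3 \right)}\right) 13 = \left(\left(-1\right) 19 - -1\right) 13 = \left(-19 + \left(-1 + 2\right)\right) 13 = \left(-19 + 1\right) 13 = \left(-18\right) 13 = -234$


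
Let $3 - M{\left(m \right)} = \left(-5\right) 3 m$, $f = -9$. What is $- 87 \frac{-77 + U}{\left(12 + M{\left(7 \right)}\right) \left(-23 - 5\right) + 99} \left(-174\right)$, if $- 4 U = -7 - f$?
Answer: $\frac{391065}{1087} \approx 359.77$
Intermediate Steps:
$M{\left(m \right)} = 3 + 15 m$ ($M{\left(m \right)} = 3 - \left(-5\right) 3 m = 3 - - 15 m = 3 + 15 m$)
$U = - \frac{1}{2}$ ($U = - \frac{-7 - -9}{4} = - \frac{-7 + 9}{4} = \left(- \frac{1}{4}\right) 2 = - \frac{1}{2} \approx -0.5$)
$- 87 \frac{-77 + U}{\left(12 + M{\left(7 \right)}\right) \left(-23 - 5\right) + 99} \left(-174\right) = - 87 \frac{-77 - \frac{1}{2}}{\left(12 + \left(3 + 15 \cdot 7\right)\right) \left(-23 - 5\right) + 99} \left(-174\right) = - 87 \left(- \frac{155}{2 \left(\left(12 + \left(3 + 105\right)\right) \left(-28\right) + 99\right)}\right) \left(-174\right) = - 87 \left(- \frac{155}{2 \left(\left(12 + 108\right) \left(-28\right) + 99\right)}\right) \left(-174\right) = - 87 \left(- \frac{155}{2 \left(120 \left(-28\right) + 99\right)}\right) \left(-174\right) = - 87 \left(- \frac{155}{2 \left(-3360 + 99\right)}\right) \left(-174\right) = - 87 \left(- \frac{155}{2 \left(-3261\right)}\right) \left(-174\right) = - 87 \left(\left(- \frac{155}{2}\right) \left(- \frac{1}{3261}\right)\right) \left(-174\right) = \left(-87\right) \frac{155}{6522} \left(-174\right) = \left(- \frac{4495}{2174}\right) \left(-174\right) = \frac{391065}{1087}$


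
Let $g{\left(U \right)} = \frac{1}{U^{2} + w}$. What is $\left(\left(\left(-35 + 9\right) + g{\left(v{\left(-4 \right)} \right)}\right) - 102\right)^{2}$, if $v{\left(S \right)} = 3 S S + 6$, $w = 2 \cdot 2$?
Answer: $\frac{139695790081}{8526400} \approx 16384.0$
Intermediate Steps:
$w = 4$
$v{\left(S \right)} = 6 + 3 S^{2}$ ($v{\left(S \right)} = 3 S^{2} + 6 = 6 + 3 S^{2}$)
$g{\left(U \right)} = \frac{1}{4 + U^{2}}$ ($g{\left(U \right)} = \frac{1}{U^{2} + 4} = \frac{1}{4 + U^{2}}$)
$\left(\left(\left(-35 + 9\right) + g{\left(v{\left(-4 \right)} \right)}\right) - 102\right)^{2} = \left(\left(\left(-35 + 9\right) + \frac{1}{4 + \left(6 + 3 \left(-4\right)^{2}\right)^{2}}\right) - 102\right)^{2} = \left(\left(-26 + \frac{1}{4 + \left(6 + 3 \cdot 16\right)^{2}}\right) - 102\right)^{2} = \left(\left(-26 + \frac{1}{4 + \left(6 + 48\right)^{2}}\right) - 102\right)^{2} = \left(\left(-26 + \frac{1}{4 + 54^{2}}\right) - 102\right)^{2} = \left(\left(-26 + \frac{1}{4 + 2916}\right) - 102\right)^{2} = \left(\left(-26 + \frac{1}{2920}\right) - 102\right)^{2} = \left(- \frac{75919}{2920} - 102\right)^{2} = \left(- \frac{373759}{2920}\right)^{2} = \frac{139695790081}{8526400}$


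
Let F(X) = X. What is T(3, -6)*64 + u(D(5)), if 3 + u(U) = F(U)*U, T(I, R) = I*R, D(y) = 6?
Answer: -1119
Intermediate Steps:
u(U) = -3 + U² (u(U) = -3 + U*U = -3 + U²)
T(3, -6)*64 + u(D(5)) = (3*(-6))*64 + (-3 + 6²) = -18*64 + (-3 + 36) = -1152 + 33 = -1119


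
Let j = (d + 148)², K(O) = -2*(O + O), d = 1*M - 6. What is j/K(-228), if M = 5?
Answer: 7203/304 ≈ 23.694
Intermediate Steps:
d = -1 (d = 1*5 - 6 = 5 - 6 = -1)
K(O) = -4*O
j = 21609 (j = (-1 + 148)² = 147² = 21609)
j/K(-228) = 21609/((-4*(-228))) = 21609/912 = 21609*(1/912) = 7203/304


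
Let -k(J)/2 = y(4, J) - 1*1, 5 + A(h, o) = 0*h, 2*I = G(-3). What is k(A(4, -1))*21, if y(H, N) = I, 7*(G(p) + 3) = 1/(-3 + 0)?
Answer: 106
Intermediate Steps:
G(p) = -64/21 (G(p) = -3 + 1/(7*(-3 + 0)) = -3 + (⅐)/(-3) = -3 + (⅐)*(-⅓) = -3 - 1/21 = -64/21)
I = -32/21 (I = (½)*(-64/21) = -32/21 ≈ -1.5238)
y(H, N) = -32/21
A(h, o) = -5 (A(h, o) = -5 + 0*h = -5 + 0 = -5)
k(J) = 106/21 (k(J) = -2*(-32/21 - 1*1) = -2*(-32/21 - 1) = -2*(-53/21) = 106/21)
k(A(4, -1))*21 = (106/21)*21 = 106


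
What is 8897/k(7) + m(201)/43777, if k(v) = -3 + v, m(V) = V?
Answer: 389484773/175108 ≈ 2224.3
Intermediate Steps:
8897/k(7) + m(201)/43777 = 8897/(-3 + 7) + 201/43777 = 8897/4 + 201*(1/43777) = 8897*(¼) + 201/43777 = 8897/4 + 201/43777 = 389484773/175108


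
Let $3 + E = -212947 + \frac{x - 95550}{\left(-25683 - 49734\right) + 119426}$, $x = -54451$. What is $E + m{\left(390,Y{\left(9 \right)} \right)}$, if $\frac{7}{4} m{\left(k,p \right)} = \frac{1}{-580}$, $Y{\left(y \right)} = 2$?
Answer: $- \frac{1358920656182}{6381305} \approx -2.1295 \cdot 10^{5}$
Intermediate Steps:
$m{\left(k,p \right)} = - \frac{1}{1015}$ ($m{\left(k,p \right)} = \frac{4}{7 \left(-580\right)} = \frac{4}{7} \left(- \frac{1}{580}\right) = - \frac{1}{1015}$)
$E = - \frac{9371866551}{44009}$ ($E = -3 - \left(212947 - \frac{-54451 - 95550}{\left(-25683 - 49734\right) + 119426}\right) = -3 - \left(212947 + \frac{150001}{\left(-25683 - 49734\right) + 119426}\right) = -3 - \left(212947 + \frac{150001}{-75417 + 119426}\right) = -3 - \left(212947 + \frac{150001}{44009}\right) = -3 - \frac{9371734524}{44009} = - \frac{9371866551}{44009} \approx -2.1295 \cdot 10^{5}$)
$E + m{\left(390,Y{\left(9 \right)} \right)} = - \frac{9371866551}{44009} - \frac{1}{1015} = - \frac{1358920656182}{6381305}$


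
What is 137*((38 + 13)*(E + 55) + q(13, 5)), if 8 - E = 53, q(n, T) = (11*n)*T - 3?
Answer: 167414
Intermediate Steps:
q(n, T) = -3 + 11*T*n (q(n, T) = 11*T*n - 3 = -3 + 11*T*n)
E = -45 (E = 8 - 1*53 = 8 - 53 = -45)
137*((38 + 13)*(E + 55) + q(13, 5)) = 137*((38 + 13)*(-45 + 55) + (-3 + 11*5*13)) = 137*(51*10 + (-3 + 715)) = 137*(510 + 712) = 137*1222 = 167414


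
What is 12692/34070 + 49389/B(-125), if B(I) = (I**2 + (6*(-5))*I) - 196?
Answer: 321017183/108904755 ≈ 2.9477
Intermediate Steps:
B(I) = -196 + I**2 - 30*I (B(I) = (I**2 - 30*I) - 196 = -196 + I**2 - 30*I)
12692/34070 + 49389/B(-125) = 12692/34070 + 49389/(-196 + (-125)**2 - 30*(-125)) = 12692*(1/34070) + 49389/(-196 + 15625 + 3750) = 6346/17035 + 49389/19179 = 6346/17035 + 49389*(1/19179) = 6346/17035 + 16463/6393 = 321017183/108904755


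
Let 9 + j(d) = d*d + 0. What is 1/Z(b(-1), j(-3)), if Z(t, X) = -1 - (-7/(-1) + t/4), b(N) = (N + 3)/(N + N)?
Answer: -4/31 ≈ -0.12903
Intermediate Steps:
j(d) = -9 + d² (j(d) = -9 + (d*d + 0) = -9 + (d² + 0) = -9 + d²)
b(N) = (3 + N)/(2*N) (b(N) = (3 + N)/((2*N)) = (3 + N)*(1/(2*N)) = (3 + N)/(2*N))
Z(t, X) = -8 - t/4 (Z(t, X) = -1 - (-7*(-1) + t*(¼)) = -1 - (7 + t/4) = -1 + (-7 - t/4) = -8 - t/4)
1/Z(b(-1), j(-3)) = 1/(-8 - (3 - 1)/(8*(-1))) = 1/(-8 - (-1)*2/8) = 1/(-8 - ¼*(-1)) = 1/(-8 + ¼) = 1/(-31/4) = -4/31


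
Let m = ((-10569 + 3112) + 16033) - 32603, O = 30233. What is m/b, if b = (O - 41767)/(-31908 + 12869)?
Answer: -5790507/146 ≈ -39661.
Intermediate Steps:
b = 146/241 (b = (30233 - 41767)/(-31908 + 12869) = -11534/(-19039) = -11534*(-1/19039) = 146/241 ≈ 0.60581)
m = -24027 (m = (-7457 + 16033) - 32603 = 8576 - 32603 = -24027)
m/b = -24027/146/241 = -24027*241/146 = -5790507/146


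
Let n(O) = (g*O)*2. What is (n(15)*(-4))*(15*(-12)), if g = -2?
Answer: -43200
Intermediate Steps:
n(O) = -4*O (n(O) = -2*O*2 = -4*O)
(n(15)*(-4))*(15*(-12)) = (-4*15*(-4))*(15*(-12)) = -60*(-4)*(-180) = 240*(-180) = -43200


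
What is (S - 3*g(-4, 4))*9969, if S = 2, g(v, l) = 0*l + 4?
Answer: -99690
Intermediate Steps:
g(v, l) = 4 (g(v, l) = 0 + 4 = 4)
(S - 3*g(-4, 4))*9969 = (2 - 3*4)*9969 = (2 - 12)*9969 = -10*9969 = -99690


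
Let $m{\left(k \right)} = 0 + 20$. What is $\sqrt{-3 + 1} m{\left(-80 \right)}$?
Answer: $20 i \sqrt{2} \approx 28.284 i$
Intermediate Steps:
$m{\left(k \right)} = 20$
$\sqrt{-3 + 1} m{\left(-80 \right)} = \sqrt{-3 + 1} \cdot 20 = \sqrt{-2} \cdot 20 = i \sqrt{2} \cdot 20 = 20 i \sqrt{2}$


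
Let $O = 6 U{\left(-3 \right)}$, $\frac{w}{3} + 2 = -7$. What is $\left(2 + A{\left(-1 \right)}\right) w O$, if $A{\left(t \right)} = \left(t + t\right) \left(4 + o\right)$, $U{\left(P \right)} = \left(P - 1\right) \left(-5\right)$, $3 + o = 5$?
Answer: $32400$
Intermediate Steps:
$w = -27$ ($w = -6 + 3 \left(-7\right) = -6 - 21 = -27$)
$o = 2$ ($o = -3 + 5 = 2$)
$U{\left(P \right)} = 5 - 5 P$ ($U{\left(P \right)} = \left(-1 + P\right) \left(-5\right) = 5 - 5 P$)
$A{\left(t \right)} = 12 t$ ($A{\left(t \right)} = \left(t + t\right) \left(4 + 2\right) = 2 t 6 = 12 t$)
$O = 120$ ($O = 6 \left(5 - -15\right) = 6 \left(5 + 15\right) = 6 \cdot 20 = 120$)
$\left(2 + A{\left(-1 \right)}\right) w O = \left(2 + 12 \left(-1\right)\right) \left(-27\right) 120 = \left(2 - 12\right) \left(-27\right) 120 = \left(-10\right) \left(-27\right) 120 = 270 \cdot 120 = 32400$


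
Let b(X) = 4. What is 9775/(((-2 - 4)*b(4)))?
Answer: -9775/24 ≈ -407.29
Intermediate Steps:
9775/(((-2 - 4)*b(4))) = 9775/(((-2 - 4)*4)) = 9775/((-6*4)) = 9775/(-24) = 9775*(-1/24) = -9775/24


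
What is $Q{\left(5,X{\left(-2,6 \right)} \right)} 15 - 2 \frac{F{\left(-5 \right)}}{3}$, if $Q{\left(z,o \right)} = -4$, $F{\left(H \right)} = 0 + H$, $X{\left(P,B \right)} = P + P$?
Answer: $- \frac{170}{3} \approx -56.667$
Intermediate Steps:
$X{\left(P,B \right)} = 2 P$
$F{\left(H \right)} = H$
$Q{\left(5,X{\left(-2,6 \right)} \right)} 15 - 2 \frac{F{\left(-5 \right)}}{3} = \left(-4\right) 15 - 2 \left(- \frac{5}{3}\right) = -60 - 2 \left(\left(-5\right) \frac{1}{3}\right) = -60 - - \frac{10}{3} = -60 + \frac{10}{3} = - \frac{170}{3}$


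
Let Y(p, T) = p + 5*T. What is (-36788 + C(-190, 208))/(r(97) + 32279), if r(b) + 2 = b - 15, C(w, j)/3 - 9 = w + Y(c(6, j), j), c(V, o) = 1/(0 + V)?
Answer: -68421/64718 ≈ -1.0572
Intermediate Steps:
c(V, o) = 1/V
C(w, j) = 55/2 + 3*w + 15*j (C(w, j) = 27 + 3*(w + (1/6 + 5*j)) = 27 + 3*(w + (⅙ + 5*j)) = 27 + 3*(⅙ + w + 5*j) = 27 + (½ + 3*w + 15*j) = 55/2 + 3*w + 15*j)
r(b) = -17 + b (r(b) = -2 + (b - 15) = -2 + (-15 + b) = -17 + b)
(-36788 + C(-190, 208))/(r(97) + 32279) = (-36788 + (55/2 + 3*(-190) + 15*208))/((-17 + 97) + 32279) = (-36788 + (55/2 - 570 + 3120))/(80 + 32279) = (-36788 + 5155/2)/32359 = -68421/2*1/32359 = -68421/64718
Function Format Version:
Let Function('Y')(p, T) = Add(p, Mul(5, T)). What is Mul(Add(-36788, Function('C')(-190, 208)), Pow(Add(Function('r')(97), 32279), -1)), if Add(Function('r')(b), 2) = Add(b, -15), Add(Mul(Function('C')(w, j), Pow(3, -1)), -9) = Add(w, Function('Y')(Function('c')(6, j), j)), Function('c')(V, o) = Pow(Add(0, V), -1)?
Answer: Rational(-68421, 64718) ≈ -1.0572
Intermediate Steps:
Function('c')(V, o) = Pow(V, -1)
Function('C')(w, j) = Add(Rational(55, 2), Mul(3, w), Mul(15, j)) (Function('C')(w, j) = Add(27, Mul(3, Add(w, Add(Pow(6, -1), Mul(5, j))))) = Add(27, Mul(3, Add(w, Add(Rational(1, 6), Mul(5, j))))) = Add(27, Mul(3, Add(Rational(1, 6), w, Mul(5, j)))) = Add(27, Add(Rational(1, 2), Mul(3, w), Mul(15, j))) = Add(Rational(55, 2), Mul(3, w), Mul(15, j)))
Function('r')(b) = Add(-17, b) (Function('r')(b) = Add(-2, Add(b, -15)) = Add(-2, Add(-15, b)) = Add(-17, b))
Mul(Add(-36788, Function('C')(-190, 208)), Pow(Add(Function('r')(97), 32279), -1)) = Mul(Add(-36788, Add(Rational(55, 2), Mul(3, -190), Mul(15, 208))), Pow(Add(Add(-17, 97), 32279), -1)) = Mul(Add(-36788, Add(Rational(55, 2), -570, 3120)), Pow(Add(80, 32279), -1)) = Mul(Add(-36788, Rational(5155, 2)), Pow(32359, -1)) = Mul(Rational(-68421, 2), Rational(1, 32359)) = Rational(-68421, 64718)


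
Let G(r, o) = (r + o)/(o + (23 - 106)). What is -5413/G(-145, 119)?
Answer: 97434/13 ≈ 7494.9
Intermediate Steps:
G(r, o) = (o + r)/(-83 + o) (G(r, o) = (o + r)/(o - 83) = (o + r)/(-83 + o))
-5413/G(-145, 119) = -5413*(-83 + 119)/(119 - 145) = -5413/(-26/36) = -5413/((1/36)*(-26)) = -5413/(-13/18) = -5413*(-18/13) = 97434/13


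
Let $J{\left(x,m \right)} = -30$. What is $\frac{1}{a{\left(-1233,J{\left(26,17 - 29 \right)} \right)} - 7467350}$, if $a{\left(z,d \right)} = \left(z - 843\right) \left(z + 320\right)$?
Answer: $- \frac{1}{5571962} \approx -1.7947 \cdot 10^{-7}$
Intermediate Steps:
$a{\left(z,d \right)} = \left(-843 + z\right) \left(320 + z\right)$
$\frac{1}{a{\left(-1233,J{\left(26,17 - 29 \right)} \right)} - 7467350} = \frac{1}{\left(-269760 + \left(-1233\right)^{2} - -644859\right) - 7467350} = \frac{1}{\left(-269760 + 1520289 + 644859\right) - 7467350} = \frac{1}{1895388 - 7467350} = \frac{1}{-5571962} = - \frac{1}{5571962}$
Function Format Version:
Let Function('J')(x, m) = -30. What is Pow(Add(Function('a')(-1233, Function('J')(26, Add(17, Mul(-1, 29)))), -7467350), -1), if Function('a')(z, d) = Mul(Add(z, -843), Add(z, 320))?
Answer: Rational(-1, 5571962) ≈ -1.7947e-7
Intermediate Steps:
Function('a')(z, d) = Mul(Add(-843, z), Add(320, z))
Pow(Add(Function('a')(-1233, Function('J')(26, Add(17, Mul(-1, 29)))), -7467350), -1) = Pow(Add(Add(-269760, Pow(-1233, 2), Mul(-523, -1233)), -7467350), -1) = Pow(Add(Add(-269760, 1520289, 644859), -7467350), -1) = Pow(Add(1895388, -7467350), -1) = Pow(-5571962, -1) = Rational(-1, 5571962)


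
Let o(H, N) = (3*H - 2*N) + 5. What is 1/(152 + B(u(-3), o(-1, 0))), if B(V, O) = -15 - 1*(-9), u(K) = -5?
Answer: 1/146 ≈ 0.0068493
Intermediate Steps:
o(H, N) = 5 - 2*N + 3*H (o(H, N) = (-2*N + 3*H) + 5 = 5 - 2*N + 3*H)
B(V, O) = -6 (B(V, O) = -15 + 9 = -6)
1/(152 + B(u(-3), o(-1, 0))) = 1/(152 - 6) = 1/146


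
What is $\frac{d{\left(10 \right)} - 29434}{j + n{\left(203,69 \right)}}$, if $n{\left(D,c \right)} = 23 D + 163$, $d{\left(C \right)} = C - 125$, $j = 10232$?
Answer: $- \frac{29549}{15064} \approx -1.9616$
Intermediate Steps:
$d{\left(C \right)} = -125 + C$
$n{\left(D,c \right)} = 163 + 23 D$
$\frac{d{\left(10 \right)} - 29434}{j + n{\left(203,69 \right)}} = \frac{\left(-125 + 10\right) - 29434}{10232 + \left(163 + 23 \cdot 203\right)} = \frac{-115 - 29434}{10232 + \left(163 + 4669\right)} = - \frac{29549}{10232 + 4832} = - \frac{29549}{15064}$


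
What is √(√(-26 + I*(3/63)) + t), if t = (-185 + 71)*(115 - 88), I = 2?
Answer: √(-1357398 + 84*I*√714)/21 ≈ 0.04587 + 55.48*I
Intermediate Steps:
t = -3078 (t = -114*27 = -3078)
√(√(-26 + I*(3/63)) + t) = √(√(-26 + 2*(3/63)) - 3078) = √(√(-26 + 2*(3*(1/63))) - 3078) = √(√(-26 + 2*(1/21)) - 3078) = √(√(-26 + 2/21) - 3078) = √(√(-544/21) - 3078) = √(4*I*√714/21 - 3078) = √(-3078 + 4*I*√714/21)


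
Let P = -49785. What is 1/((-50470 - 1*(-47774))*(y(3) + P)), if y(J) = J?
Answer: 1/134212272 ≈ 7.4509e-9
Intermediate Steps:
1/((-50470 - 1*(-47774))*(y(3) + P)) = 1/((-50470 - 1*(-47774))*(3 - 49785)) = 1/((-50470 + 47774)*(-49782)) = -1/49782/(-2696) = -1/2696*(-1/49782) = 1/134212272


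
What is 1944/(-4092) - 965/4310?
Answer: -205457/293942 ≈ -0.69897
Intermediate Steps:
1944/(-4092) - 965/4310 = 1944*(-1/4092) - 965*1/4310 = -162/341 - 193/862 = -205457/293942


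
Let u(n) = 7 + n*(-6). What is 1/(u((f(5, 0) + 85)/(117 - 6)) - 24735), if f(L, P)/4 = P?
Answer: -37/915106 ≈ -4.0432e-5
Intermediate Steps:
f(L, P) = 4*P
u(n) = 7 - 6*n
1/(u((f(5, 0) + 85)/(117 - 6)) - 24735) = 1/((7 - 6*(4*0 + 85)/(117 - 6)) - 24735) = 1/((7 - 6*(0 + 85)/111) - 24735) = 1/((7 - 510/111) - 24735) = 1/((7 - 6*85/111) - 24735) = 1/((7 - 170/37) - 24735) = 1/(89/37 - 24735) = 1/(-915106/37) = -37/915106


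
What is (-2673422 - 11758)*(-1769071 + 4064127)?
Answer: -6162638470080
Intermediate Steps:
(-2673422 - 11758)*(-1769071 + 4064127) = -2685180*2295056 = -6162638470080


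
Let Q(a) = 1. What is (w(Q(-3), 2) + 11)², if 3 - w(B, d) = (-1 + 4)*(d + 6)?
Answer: 100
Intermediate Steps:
w(B, d) = -15 - 3*d (w(B, d) = 3 - (-1 + 4)*(d + 6) = 3 - 3*(6 + d) = 3 - (18 + 3*d) = 3 + (-18 - 3*d) = -15 - 3*d)
(w(Q(-3), 2) + 11)² = ((-15 - 3*2) + 11)² = ((-15 - 6) + 11)² = (-21 + 11)² = (-10)² = 100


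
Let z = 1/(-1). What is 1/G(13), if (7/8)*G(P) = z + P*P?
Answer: 1/192 ≈ 0.0052083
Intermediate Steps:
z = -1
G(P) = -8/7 + 8*P²/7 (G(P) = 8*(-1 + P*P)/7 = 8*(-1 + P²)/7 = -8/7 + 8*P²/7)
1/G(13) = 1/(-8/7 + (8/7)*13²) = 1/(-8/7 + (8/7)*169) = 1/(-8/7 + 1352/7) = 1/192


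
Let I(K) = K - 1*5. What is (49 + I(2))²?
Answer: 2116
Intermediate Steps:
I(K) = -5 + K (I(K) = K - 5 = -5 + K)
(49 + I(2))² = (49 + (-5 + 2))² = (49 - 3)² = 46² = 2116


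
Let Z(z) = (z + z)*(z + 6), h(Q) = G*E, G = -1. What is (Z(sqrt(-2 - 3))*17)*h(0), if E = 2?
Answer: 340 - 408*I*sqrt(5) ≈ 340.0 - 912.32*I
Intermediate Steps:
h(Q) = -2 (h(Q) = -1*2 = -2)
Z(z) = 2*z*(6 + z) (Z(z) = (2*z)*(6 + z) = 2*z*(6 + z))
(Z(sqrt(-2 - 3))*17)*h(0) = ((2*sqrt(-2 - 3)*(6 + sqrt(-2 - 3)))*17)*(-2) = ((2*sqrt(-5)*(6 + sqrt(-5)))*17)*(-2) = ((2*(I*sqrt(5))*(6 + I*sqrt(5)))*17)*(-2) = ((2*I*sqrt(5)*(6 + I*sqrt(5)))*17)*(-2) = (34*I*sqrt(5)*(6 + I*sqrt(5)))*(-2) = -68*I*sqrt(5)*(6 + I*sqrt(5))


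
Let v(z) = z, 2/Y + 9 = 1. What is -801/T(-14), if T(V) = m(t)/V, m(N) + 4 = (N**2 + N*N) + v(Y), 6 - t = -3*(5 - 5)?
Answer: 44856/271 ≈ 165.52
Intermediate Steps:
Y = -1/4 (Y = 2/(-9 + 1) = 2/(-8) = 2*(-1/8) = -1/4 ≈ -0.25000)
t = 6 (t = 6 - (-3)*(5 - 5) = 6 - (-3)*0 = 6 - 1*0 = 6 + 0 = 6)
m(N) = -17/4 + 2*N**2 (m(N) = -4 + ((N**2 + N*N) - 1/4) = -4 + ((N**2 + N**2) - 1/4) = -4 + (2*N**2 - 1/4) = -4 + (-1/4 + 2*N**2) = -17/4 + 2*N**2)
T(V) = 271/(4*V) (T(V) = (-17/4 + 2*6**2)/V = (-17/4 + 2*36)/V = (-17/4 + 72)/V = 271/(4*V))
-801/T(-14) = -801/((271/4)/(-14)) = -801/((271/4)*(-1/14)) = -801/(-271/56) = -801*(-56/271) = 44856/271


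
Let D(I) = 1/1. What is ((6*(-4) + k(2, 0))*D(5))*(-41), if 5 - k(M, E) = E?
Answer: 779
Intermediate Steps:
k(M, E) = 5 - E
D(I) = 1 (D(I) = 1*1 = 1)
((6*(-4) + k(2, 0))*D(5))*(-41) = ((6*(-4) + (5 - 1*0))*1)*(-41) = ((-24 + (5 + 0))*1)*(-41) = ((-24 + 5)*1)*(-41) = -19*1*(-41) = -19*(-41) = 779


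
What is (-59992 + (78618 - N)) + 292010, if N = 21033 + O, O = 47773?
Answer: 241830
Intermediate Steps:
N = 68806 (N = 21033 + 47773 = 68806)
(-59992 + (78618 - N)) + 292010 = (-59992 + (78618 - 1*68806)) + 292010 = (-59992 + (78618 - 68806)) + 292010 = (-59992 + 9812) + 292010 = -50180 + 292010 = 241830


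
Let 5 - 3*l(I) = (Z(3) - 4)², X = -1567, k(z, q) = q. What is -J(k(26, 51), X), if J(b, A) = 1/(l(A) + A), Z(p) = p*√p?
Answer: 14217/22456393 + 72*√3/22456393 ≈ 0.00063865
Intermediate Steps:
Z(p) = p^(3/2)
l(I) = 5/3 - (-4 + 3*√3)²/3 (l(I) = 5/3 - (3^(3/2) - 4)²/3 = 5/3 - (3*√3 - 4)²/3 = 5/3 - (-4 + 3*√3)²/3)
J(b, A) = 1/(-38/3 + A + 8*√3) (J(b, A) = 1/((-38/3 + 8*√3) + A) = 1/(-38/3 + A + 8*√3))
-J(k(26, 51), X) = -3/(-38 + 3*(-1567) + 24*√3) = -3/(-38 - 4701 + 24*√3) = -3/(-4739 + 24*√3)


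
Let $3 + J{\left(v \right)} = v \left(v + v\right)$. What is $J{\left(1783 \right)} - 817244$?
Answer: $5540931$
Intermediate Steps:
$J{\left(v \right)} = -3 + 2 v^{2}$ ($J{\left(v \right)} = -3 + v \left(v + v\right) = -3 + v 2 v = -3 + 2 v^{2}$)
$J{\left(1783 \right)} - 817244 = \left(-3 + 2 \cdot 1783^{2}\right) - 817244 = \left(-3 + 2 \cdot 3179089\right) - 817244 = \left(-3 + 6358178\right) - 817244 = 6358175 - 817244 = 5540931$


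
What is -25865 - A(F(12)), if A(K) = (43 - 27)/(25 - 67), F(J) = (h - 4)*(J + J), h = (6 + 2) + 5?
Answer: -543157/21 ≈ -25865.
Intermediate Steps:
h = 13 (h = 8 + 5 = 13)
F(J) = 18*J (F(J) = (13 - 4)*(J + J) = 9*(2*J) = 18*J)
A(K) = -8/21 (A(K) = 16/(-42) = 16*(-1/42) = -8/21)
-25865 - A(F(12)) = -25865 - 1*(-8/21) = -25865 + 8/21 = -543157/21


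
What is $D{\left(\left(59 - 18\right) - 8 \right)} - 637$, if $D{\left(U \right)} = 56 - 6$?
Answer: $-587$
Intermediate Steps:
$D{\left(U \right)} = 50$
$D{\left(\left(59 - 18\right) - 8 \right)} - 637 = 50 - 637 = -587$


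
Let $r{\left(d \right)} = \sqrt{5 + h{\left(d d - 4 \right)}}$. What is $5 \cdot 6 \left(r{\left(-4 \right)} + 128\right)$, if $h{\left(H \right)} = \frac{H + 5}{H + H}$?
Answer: $3840 + \frac{5 \sqrt{822}}{2} \approx 3911.7$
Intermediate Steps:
$h{\left(H \right)} = \frac{5 + H}{2 H}$
$r{\left(d \right)} = \sqrt{5 + \frac{1 + d^{2}}{2 \left(-4 + d^{2}\right)}}$ ($r{\left(d \right)} = \sqrt{5 + \frac{5 + \left(d d - 4\right)}{2 \left(d d - 4\right)}} = \sqrt{5 + \frac{5 + \left(d^{2} - 4\right)}{2 \left(d^{2} - 4\right)}} = \sqrt{5 + \frac{5 + \left(-4 + d^{2}\right)}{2 \left(-4 + d^{2}\right)}} = \sqrt{5 + \frac{1 + d^{2}}{2 \left(-4 + d^{2}\right)}}$)
$5 \cdot 6 \left(r{\left(-4 \right)} + 128\right) = 5 \cdot 6 \left(\frac{\sqrt{2} \sqrt{\frac{-39 + 11 \left(-4\right)^{2}}{-4 + \left(-4\right)^{2}}}}{2} + 128\right) = 30 \left(\frac{\sqrt{2} \sqrt{\frac{-39 + 11 \cdot 16}{-4 + 16}}}{2} + 128\right) = 30 \left(\frac{\sqrt{2} \sqrt{\frac{-39 + 176}{12}}}{2} + 128\right) = 30 \left(\frac{\sqrt{2} \sqrt{\frac{1}{12} \cdot 137}}{2} + 128\right) = 30 \left(\frac{\sqrt{2} \sqrt{\frac{137}{12}}}{2} + 128\right) = 30 \left(\frac{\sqrt{2} \frac{\sqrt{411}}{6}}{2} + 128\right) = 30 \left(\frac{\sqrt{822}}{12} + 128\right) = 30 \left(128 + \frac{\sqrt{822}}{12}\right) = 3840 + \frac{5 \sqrt{822}}{2}$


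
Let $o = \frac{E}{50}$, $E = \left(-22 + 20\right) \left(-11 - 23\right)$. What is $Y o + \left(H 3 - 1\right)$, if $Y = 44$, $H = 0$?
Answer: $\frac{1471}{25} \approx 58.84$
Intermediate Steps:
$E = 68$ ($E = \left(-2\right) \left(-34\right) = 68$)
$o = \frac{34}{25}$ ($o = \frac{68}{50} = 68 \cdot \frac{1}{50} = \frac{34}{25} \approx 1.36$)
$Y o + \left(H 3 - 1\right) = 44 \cdot \frac{34}{25} + \left(0 \cdot 3 - 1\right) = \frac{1496}{25} + \left(0 - 1\right) = \frac{1496}{25} - 1 = \frac{1471}{25}$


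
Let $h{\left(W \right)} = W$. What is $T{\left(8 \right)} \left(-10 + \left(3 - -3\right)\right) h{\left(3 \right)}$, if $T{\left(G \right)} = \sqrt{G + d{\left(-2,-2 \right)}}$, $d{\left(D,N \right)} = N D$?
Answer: $- 24 \sqrt{3} \approx -41.569$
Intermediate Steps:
$d{\left(D,N \right)} = D N$
$T{\left(G \right)} = \sqrt{4 + G}$ ($T{\left(G \right)} = \sqrt{G - -4} = \sqrt{G + 4} = \sqrt{4 + G}$)
$T{\left(8 \right)} \left(-10 + \left(3 - -3\right)\right) h{\left(3 \right)} = \sqrt{4 + 8} \left(-10 + \left(3 - -3\right)\right) 3 = \sqrt{12} \left(-10 + \left(3 + 3\right)\right) 3 = 2 \sqrt{3} \left(-10 + 6\right) 3 = 2 \sqrt{3} \left(\left(-4\right) 3\right) = 2 \sqrt{3} \left(-12\right) = - 24 \sqrt{3}$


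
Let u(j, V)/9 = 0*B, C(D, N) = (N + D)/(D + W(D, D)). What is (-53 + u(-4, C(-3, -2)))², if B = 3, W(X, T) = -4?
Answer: 2809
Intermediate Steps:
C(D, N) = (D + N)/(-4 + D) (C(D, N) = (N + D)/(D - 4) = (D + N)/(-4 + D))
u(j, V) = 0 (u(j, V) = 9*(0*3) = 9*0 = 0)
(-53 + u(-4, C(-3, -2)))² = (-53 + 0)² = (-53)² = 2809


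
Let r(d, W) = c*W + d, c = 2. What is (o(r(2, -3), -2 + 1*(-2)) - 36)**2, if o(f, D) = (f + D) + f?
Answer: 2304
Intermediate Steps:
r(d, W) = d + 2*W (r(d, W) = 2*W + d = d + 2*W)
o(f, D) = D + 2*f (o(f, D) = (D + f) + f = D + 2*f)
(o(r(2, -3), -2 + 1*(-2)) - 36)**2 = (((-2 + 1*(-2)) + 2*(2 + 2*(-3))) - 36)**2 = (((-2 - 2) + 2*(2 - 6)) - 36)**2 = ((-4 + 2*(-4)) - 36)**2 = ((-4 - 8) - 36)**2 = (-12 - 36)**2 = (-48)**2 = 2304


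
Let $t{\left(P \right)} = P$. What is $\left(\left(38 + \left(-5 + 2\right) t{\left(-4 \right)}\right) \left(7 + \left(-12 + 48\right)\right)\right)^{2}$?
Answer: $4622500$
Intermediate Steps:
$\left(\left(38 + \left(-5 + 2\right) t{\left(-4 \right)}\right) \left(7 + \left(-12 + 48\right)\right)\right)^{2} = \left(\left(38 + \left(-5 + 2\right) \left(-4\right)\right) \left(7 + \left(-12 + 48\right)\right)\right)^{2} = \left(\left(38 - -12\right) \left(7 + 36\right)\right)^{2} = \left(\left(38 + 12\right) 43\right)^{2} = \left(50 \cdot 43\right)^{2} = 2150^{2} = 4622500$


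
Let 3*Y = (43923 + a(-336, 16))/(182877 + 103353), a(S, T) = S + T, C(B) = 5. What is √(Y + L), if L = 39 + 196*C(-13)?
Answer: √1703844851170/40890 ≈ 31.923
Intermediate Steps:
Y = 6229/122670 (Y = ((43923 + (-336 + 16))/(182877 + 103353))/3 = ((43923 - 320)/286230)/3 = (43603*(1/286230))/3 = (⅓)*(6229/40890) = 6229/122670 ≈ 0.050779)
L = 1019 (L = 39 + 196*5 = 39 + 980 = 1019)
√(Y + L) = √(6229/122670 + 1019) = √(125006959/122670) = √1703844851170/40890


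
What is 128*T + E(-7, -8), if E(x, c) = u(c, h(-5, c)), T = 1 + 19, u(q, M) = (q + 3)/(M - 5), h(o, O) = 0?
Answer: 2561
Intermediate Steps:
u(q, M) = (3 + q)/(-5 + M)
T = 20
E(x, c) = -3/5 - c/5 (E(x, c) = (3 + c)/(-5 + 0) = (3 + c)/(-5) = -(3 + c)/5 = -3/5 - c/5)
128*T + E(-7, -8) = 128*20 + (-3/5 - 1/5*(-8)) = 2560 + (-3/5 + 8/5) = 2560 + 1 = 2561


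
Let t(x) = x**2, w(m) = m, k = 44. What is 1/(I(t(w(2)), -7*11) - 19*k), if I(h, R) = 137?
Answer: -1/699 ≈ -0.0014306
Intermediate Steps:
1/(I(t(w(2)), -7*11) - 19*k) = 1/(137 - 19*44) = 1/(137 - 836) = 1/(-699) = -1/699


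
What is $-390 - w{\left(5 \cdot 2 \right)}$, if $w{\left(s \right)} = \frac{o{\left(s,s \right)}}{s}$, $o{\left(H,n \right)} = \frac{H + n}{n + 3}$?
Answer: $- \frac{5072}{13} \approx -390.15$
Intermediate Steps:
$o{\left(H,n \right)} = \frac{H + n}{3 + n}$
$w{\left(s \right)} = \frac{2}{3 + s}$ ($w{\left(s \right)} = \frac{\frac{1}{3 + s} \left(s + s\right)}{s} = \frac{\frac{1}{3 + s} 2 s}{s} = \frac{2 s \frac{1}{3 + s}}{s} = \frac{2}{3 + s}$)
$-390 - w{\left(5 \cdot 2 \right)} = -390 - \frac{2}{3 + 5 \cdot 2} = -390 - \frac{2}{3 + 10} = -390 - \frac{2}{13} = - \frac{5072}{13}$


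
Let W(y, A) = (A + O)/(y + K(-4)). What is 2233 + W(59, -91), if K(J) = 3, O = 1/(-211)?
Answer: 14596452/6541 ≈ 2231.5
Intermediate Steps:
O = -1/211 ≈ -0.0047393
W(y, A) = (-1/211 + A)/(3 + y) (W(y, A) = (A - 1/211)/(y + 3) = (-1/211 + A)/(3 + y))
2233 + W(59, -91) = 2233 + (-1/211 - 91)/(3 + 59) = 2233 - 19202/211/62 = 2233 + (1/62)*(-19202/211) = 2233 - 9601/6541 = 14596452/6541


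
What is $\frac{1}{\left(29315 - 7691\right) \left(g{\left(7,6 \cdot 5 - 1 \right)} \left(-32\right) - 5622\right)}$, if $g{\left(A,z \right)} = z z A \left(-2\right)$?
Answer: $\frac{1}{8025661104} \approx 1.246 \cdot 10^{-10}$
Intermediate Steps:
$g{\left(A,z \right)} = - 2 A z^{2}$ ($g{\left(A,z \right)} = z^{2} \left(- 2 A\right) = - 2 A z^{2}$)
$\frac{1}{\left(29315 - 7691\right) \left(g{\left(7,6 \cdot 5 - 1 \right)} \left(-32\right) - 5622\right)} = \frac{1}{\left(29315 - 7691\right) \left(\left(-2\right) 7 \left(6 \cdot 5 - 1\right)^{2} \left(-32\right) - 5622\right)} = \frac{1}{21624 \left(\left(-2\right) 7 \left(30 - 1\right)^{2} \left(-32\right) - 5622\right)} = \frac{1}{21624 \left(\left(-2\right) 7 \cdot 29^{2} \left(-32\right) - 5622\right)} = \frac{1}{21624 \left(\left(-2\right) 7 \cdot 841 \left(-32\right) - 5622\right)} = \frac{1}{21624 \left(\left(-11774\right) \left(-32\right) - 5622\right)} = \frac{1}{21624 \left(376768 - 5622\right)} = \frac{1}{21624 \cdot 371146} = \frac{1}{8025661104}$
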